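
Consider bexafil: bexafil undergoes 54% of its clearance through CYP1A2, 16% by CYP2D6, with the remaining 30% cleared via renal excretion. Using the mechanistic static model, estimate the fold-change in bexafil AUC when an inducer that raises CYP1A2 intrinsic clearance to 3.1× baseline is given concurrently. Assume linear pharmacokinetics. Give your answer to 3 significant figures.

The CYP1A2 pathway (54% of clearance) rises to 3.1× activity: 0.54 × 3.1 = 1.674.
CYP2D6 (16%) and the residual 30% are unaffected.
CL_new/CL_old = 1.674 + 0.16 + 0.3 = 2.134.
AUC ratio = CL_old/CL_new = 1 / 2.134 = 0.469.

0.469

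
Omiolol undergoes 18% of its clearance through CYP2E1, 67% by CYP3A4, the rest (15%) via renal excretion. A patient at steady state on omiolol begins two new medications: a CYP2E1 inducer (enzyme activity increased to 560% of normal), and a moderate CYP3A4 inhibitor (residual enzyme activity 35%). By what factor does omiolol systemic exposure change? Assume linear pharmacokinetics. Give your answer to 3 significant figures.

0.718

The CYP2E1 pathway (18% of clearance) is boosted to 5.6× activity: 0.18 × 5.6 = 1.008.
The CYP3A4 pathway (67% of clearance) falls to 0.35× activity: 0.67 × 0.35 = 0.2345.
The remaining 15% of clearance is unaffected.
CL_new/CL_old = 1.008 + 0.2345 + 0.15 = 1.3925.
Systemic exposure ∝ 1/CL: fold-change = 1 / 1.3925 = 0.718.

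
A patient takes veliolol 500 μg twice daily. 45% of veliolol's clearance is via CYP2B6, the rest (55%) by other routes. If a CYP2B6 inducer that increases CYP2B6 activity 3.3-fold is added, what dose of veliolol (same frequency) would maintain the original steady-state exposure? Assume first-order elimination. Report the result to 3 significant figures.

CYP2B6: 0.45 × 3.3 = 1.485
Other: 0.55 (unchanged)
CL_new/CL_old = 1.485 + 0.55 = 2.035.
Css,avg = (dose rate)/CL, so holding Css fixed requires dose ∝ CL: 500 × 2.035 = 1.02 × 10³ μg.

1.02 × 10³ μg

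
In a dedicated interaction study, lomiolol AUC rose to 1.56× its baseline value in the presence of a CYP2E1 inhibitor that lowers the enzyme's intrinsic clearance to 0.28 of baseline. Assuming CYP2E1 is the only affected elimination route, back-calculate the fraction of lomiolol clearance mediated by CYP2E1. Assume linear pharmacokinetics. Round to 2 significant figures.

Let fm be the CYP2E1 fraction. New clearance relative to baseline = fm × 0.28 + (1 − fm).
AUC ratio = 1 / (new CL fraction), so new CL fraction = 1 / 1.56 = 0.641.
fm × 0.28 + 1 − fm = 0.641  ⇒  fm × (0.28 − 1) = −0.359  ⇒  fm = 0.50.

0.50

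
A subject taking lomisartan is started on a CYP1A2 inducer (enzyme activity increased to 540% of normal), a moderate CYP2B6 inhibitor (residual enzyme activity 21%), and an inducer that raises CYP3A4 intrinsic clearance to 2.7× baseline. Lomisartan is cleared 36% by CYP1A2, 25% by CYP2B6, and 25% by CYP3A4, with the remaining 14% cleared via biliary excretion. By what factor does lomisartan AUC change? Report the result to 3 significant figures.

The CYP1A2 pathway (36% of clearance) rises to 5.4× activity: 0.36 × 5.4 = 1.944.
The CYP2B6 pathway (25% of clearance) is reduced to 0.21× activity: 0.25 × 0.21 = 0.0525.
The CYP3A4 pathway (25% of clearance) is boosted to 2.7× activity: 0.25 × 2.7 = 0.675.
The remaining 14% of clearance is unaffected.
CL_new/CL_old = 1.944 + 0.0525 + 0.675 + 0.14 = 2.8115.
Net AUC ratio = 1 / 2.8115 = 0.356.

0.356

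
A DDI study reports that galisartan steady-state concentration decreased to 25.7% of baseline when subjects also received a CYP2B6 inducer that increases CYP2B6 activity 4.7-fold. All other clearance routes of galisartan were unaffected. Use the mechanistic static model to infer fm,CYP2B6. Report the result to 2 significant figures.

0.78

Call the CYP2B6 fraction fm. After the interaction, CL_new/CL_old = fm × 4.7 + (1 − fm).
Steady-state concentration ratio = 1 / (new CL fraction), so new CL fraction = 1 / 0.257 = 3.891.
fm × 4.7 + 1 − fm = 3.891  ⇒  fm × (4.7 − 1) = 2.891  ⇒  fm = 0.78.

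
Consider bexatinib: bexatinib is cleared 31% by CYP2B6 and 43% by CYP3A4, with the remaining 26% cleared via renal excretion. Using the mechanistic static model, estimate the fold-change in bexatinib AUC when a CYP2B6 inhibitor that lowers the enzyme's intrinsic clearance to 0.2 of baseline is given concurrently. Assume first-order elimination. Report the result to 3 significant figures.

1.33

CYP2B6: 0.31 × 0.2 = 0.062
CYP3A4: 0.43 (unchanged)
Other: 0.26 (unchanged)
CL_new/CL_old = 0.062 + 0.43 + 0.26 = 0.752.
AUC ratio = CL_old/CL_new = 1 / 0.752 = 1.33.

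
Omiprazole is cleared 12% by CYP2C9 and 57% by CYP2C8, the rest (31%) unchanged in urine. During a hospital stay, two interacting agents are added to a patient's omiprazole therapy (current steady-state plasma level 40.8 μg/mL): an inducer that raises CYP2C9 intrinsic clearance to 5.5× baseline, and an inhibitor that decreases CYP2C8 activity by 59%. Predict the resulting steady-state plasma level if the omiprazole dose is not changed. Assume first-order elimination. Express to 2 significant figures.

34 μg/mL

CYP2C9: 0.12 × 5.5 = 0.66
CYP2C8: 0.57 × 0.41 = 0.2337
Other: 0.31 (unchanged)
Relative clearance = 0.66 + 0.2337 + 0.31 = 1.2037.
New steady-state plasma level = 40.8 / 1.2037 = 34 μg/mL (concentration scales inversely with clearance).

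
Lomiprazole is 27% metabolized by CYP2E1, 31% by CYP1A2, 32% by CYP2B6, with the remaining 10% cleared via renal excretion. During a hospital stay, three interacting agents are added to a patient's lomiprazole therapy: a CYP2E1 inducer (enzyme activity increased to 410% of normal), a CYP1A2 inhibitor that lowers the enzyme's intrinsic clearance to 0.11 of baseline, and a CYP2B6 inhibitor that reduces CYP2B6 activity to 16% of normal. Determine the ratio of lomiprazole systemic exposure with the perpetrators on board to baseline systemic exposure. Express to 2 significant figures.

0.77

The CYP2E1 pathway (27% of clearance) increases to 4.1× activity: 0.27 × 4.1 = 1.107.
The CYP1A2 pathway (31% of clearance) falls to 0.11× activity: 0.31 × 0.11 = 0.0341.
The CYP2B6 pathway (32% of clearance) drops to 0.16× activity: 0.32 × 0.16 = 0.0512.
The remaining 10% of clearance is unaffected.
CL_new/CL_old = 1.107 + 0.0341 + 0.0512 + 0.1 = 1.2923.
Because systemic exposure varies inversely with clearance, the combined effect is 1 / 1.2923 = 0.77.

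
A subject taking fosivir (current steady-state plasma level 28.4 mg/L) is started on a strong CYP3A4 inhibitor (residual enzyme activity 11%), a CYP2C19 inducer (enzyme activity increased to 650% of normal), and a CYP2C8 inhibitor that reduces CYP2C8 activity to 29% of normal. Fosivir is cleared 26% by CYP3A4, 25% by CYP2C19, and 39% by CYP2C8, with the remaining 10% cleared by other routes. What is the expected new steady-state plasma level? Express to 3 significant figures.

15.2 mg/L

The CYP3A4 pathway (26% of clearance) falls to 0.11× activity: 0.26 × 0.11 = 0.0286.
The CYP2C19 pathway (25% of clearance) rises to 6.5× activity: 0.25 × 6.5 = 1.625.
The CYP2C8 pathway (39% of clearance) is reduced to 0.29× activity: 0.39 × 0.29 = 0.1131.
The remaining 10% of clearance is unaffected.
New clearance relative to baseline: 0.0286 + 1.625 + 0.1131 + 0.1 = 1.8667.
New steady-state plasma level = 28.4 / 1.8667 = 15.2 mg/L (concentration scales inversely with clearance).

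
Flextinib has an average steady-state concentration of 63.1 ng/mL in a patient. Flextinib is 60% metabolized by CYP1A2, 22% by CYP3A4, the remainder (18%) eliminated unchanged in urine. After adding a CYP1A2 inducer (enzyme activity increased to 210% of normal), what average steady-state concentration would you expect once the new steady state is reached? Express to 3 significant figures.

38.0 ng/mL

The CYP1A2 pathway (60% of clearance) rises to 2.1× activity: 0.6 × 2.1 = 1.26.
CYP3A4 (22%) and the residual 18% are unaffected.
Relative clearance = 1.26 + 0.22 + 0.18 = 1.66.
Average steady-state concentration ∝ 1/CL, so new value = 63.1 / 1.66 = 38.0 ng/mL.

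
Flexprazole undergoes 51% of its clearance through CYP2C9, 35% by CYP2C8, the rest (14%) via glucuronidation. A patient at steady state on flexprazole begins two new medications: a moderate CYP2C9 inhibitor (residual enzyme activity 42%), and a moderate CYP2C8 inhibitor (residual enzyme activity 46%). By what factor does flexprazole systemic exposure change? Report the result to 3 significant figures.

1.94

CYP2C9: 0.51 × 0.42 = 0.2142
CYP2C8: 0.35 × 0.46 = 0.161
Other: 0.14 (unchanged)
CL_new/CL_old = 0.2142 + 0.161 + 0.14 = 0.5152.
Net systemic exposure ratio = 1 / 0.5152 = 1.94.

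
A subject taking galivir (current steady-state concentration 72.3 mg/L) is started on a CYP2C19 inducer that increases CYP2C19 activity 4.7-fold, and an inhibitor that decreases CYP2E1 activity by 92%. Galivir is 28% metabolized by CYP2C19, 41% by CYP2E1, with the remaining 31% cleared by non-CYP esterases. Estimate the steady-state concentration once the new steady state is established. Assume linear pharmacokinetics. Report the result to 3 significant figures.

The CYP2C19 pathway (28% of clearance) is boosted to 4.7× activity: 0.28 × 4.7 = 1.316.
The CYP2E1 pathway (41% of clearance) falls to 0.08× activity: 0.41 × 0.08 = 0.0328.
The remaining 31% of clearance is unaffected.
CL_new/CL_old = 1.316 + 0.0328 + 0.31 = 1.6588.
Dividing the baseline by the relative clearance: 72.3 / 1.6588 = 43.6 mg/L.

43.6 mg/L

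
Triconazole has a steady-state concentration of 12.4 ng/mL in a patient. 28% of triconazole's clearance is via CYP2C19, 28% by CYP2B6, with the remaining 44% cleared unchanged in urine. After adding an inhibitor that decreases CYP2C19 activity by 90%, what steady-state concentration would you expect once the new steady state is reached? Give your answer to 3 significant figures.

The CYP2C19 pathway (28% of clearance) drops to 0.1× activity: 0.28 × 0.1 = 0.028.
CYP2B6 (28%) and the residual 44% are unaffected.
New clearance relative to baseline: 0.028 + 0.28 + 0.44 = 0.748.
New steady-state concentration = baseline ÷ relative clearance = 12.4 / 0.748 = 16.6 ng/mL.

16.6 ng/mL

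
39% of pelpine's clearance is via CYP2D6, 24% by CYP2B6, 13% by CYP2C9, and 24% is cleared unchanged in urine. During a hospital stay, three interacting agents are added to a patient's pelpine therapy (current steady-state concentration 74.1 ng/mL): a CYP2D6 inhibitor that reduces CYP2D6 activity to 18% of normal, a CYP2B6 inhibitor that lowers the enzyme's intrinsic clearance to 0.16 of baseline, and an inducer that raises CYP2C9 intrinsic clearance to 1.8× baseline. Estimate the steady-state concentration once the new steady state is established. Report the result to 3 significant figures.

127 ng/mL

CYP2D6: 0.39 × 0.18 = 0.0702
CYP2B6: 0.24 × 0.16 = 0.0384
CYP2C9: 0.13 × 1.8 = 0.234
Other: 0.24 (unchanged)
CL_new/CL_old = 0.0702 + 0.0384 + 0.234 + 0.24 = 0.5826.
Dividing the baseline by the relative clearance: 74.1 / 0.5826 = 127 ng/mL.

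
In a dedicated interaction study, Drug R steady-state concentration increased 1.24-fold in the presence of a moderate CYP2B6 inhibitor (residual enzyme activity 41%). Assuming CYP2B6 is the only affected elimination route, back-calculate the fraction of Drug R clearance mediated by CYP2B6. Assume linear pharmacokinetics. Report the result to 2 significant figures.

Let fm be the CYP2B6 fraction. New clearance relative to baseline = fm × 0.41 + (1 − fm).
Steady-state concentration ratio = 1 / (new CL fraction), so new CL fraction = 1 / 1.24 = 0.8065.
fm × 0.41 + 1 − fm = 0.8065  ⇒  fm × (0.41 − 1) = −0.1935  ⇒  fm = 0.33.

0.33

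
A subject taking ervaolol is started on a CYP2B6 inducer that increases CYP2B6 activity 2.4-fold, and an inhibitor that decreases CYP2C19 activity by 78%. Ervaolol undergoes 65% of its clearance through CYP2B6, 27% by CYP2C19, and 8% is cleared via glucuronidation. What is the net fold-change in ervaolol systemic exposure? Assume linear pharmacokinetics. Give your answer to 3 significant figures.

0.588

The CYP2B6 pathway (65% of clearance) is boosted to 2.4× activity: 0.65 × 2.4 = 1.56.
The CYP2C19 pathway (27% of clearance) drops to 0.22× activity: 0.27 × 0.22 = 0.0594.
Non-CYP routes (8%) are unchanged.
Relative clearance = 1.56 + 0.0594 + 0.08 = 1.6994.
Net systemic exposure ratio = 1 / 1.6994 = 0.588.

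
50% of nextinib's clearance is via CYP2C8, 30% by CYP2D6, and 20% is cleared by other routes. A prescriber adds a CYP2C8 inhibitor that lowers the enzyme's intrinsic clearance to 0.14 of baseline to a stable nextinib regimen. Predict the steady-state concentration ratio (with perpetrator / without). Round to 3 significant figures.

1.75

The CYP2C8 pathway (50% of clearance) is reduced to 0.14× activity: 0.5 × 0.14 = 0.07.
CYP2D6 (30%) and the residual 20% are unaffected.
New clearance relative to baseline: 0.07 + 0.3 + 0.2 = 0.57.
Steady-state concentration is inversely proportional to clearance, so the fold-change is 1 / 0.57 = 1.75.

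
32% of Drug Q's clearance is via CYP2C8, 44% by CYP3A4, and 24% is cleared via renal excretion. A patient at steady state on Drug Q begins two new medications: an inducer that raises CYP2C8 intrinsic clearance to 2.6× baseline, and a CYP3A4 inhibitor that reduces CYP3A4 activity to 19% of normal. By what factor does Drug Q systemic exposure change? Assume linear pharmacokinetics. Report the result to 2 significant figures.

0.87

The CYP2C8 pathway (32% of clearance) rises to 2.6× activity: 0.32 × 2.6 = 0.832.
The CYP3A4 pathway (44% of clearance) is reduced to 0.19× activity: 0.44 × 0.19 = 0.0836.
Non-CYP routes (24%) are unchanged.
New clearance relative to baseline: 0.832 + 0.0836 + 0.24 = 1.1556.
Because systemic exposure varies inversely with clearance, the combined effect is 1 / 1.1556 = 0.87.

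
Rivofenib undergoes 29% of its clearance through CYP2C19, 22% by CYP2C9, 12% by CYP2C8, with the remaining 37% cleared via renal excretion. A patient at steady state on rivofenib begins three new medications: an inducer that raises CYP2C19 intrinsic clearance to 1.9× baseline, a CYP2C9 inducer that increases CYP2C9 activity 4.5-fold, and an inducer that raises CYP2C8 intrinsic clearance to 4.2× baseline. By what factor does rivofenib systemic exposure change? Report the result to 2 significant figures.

The CYP2C19 pathway (29% of clearance) is boosted to 1.9× activity: 0.29 × 1.9 = 0.551.
The CYP2C9 pathway (22% of clearance) increases to 4.5× activity: 0.22 × 4.5 = 0.99.
The CYP2C8 pathway (12% of clearance) is boosted to 4.2× activity: 0.12 × 4.2 = 0.504.
Non-CYP routes (37%) are unchanged.
Relative clearance = 0.551 + 0.99 + 0.504 + 0.37 = 2.415.
Net systemic exposure ratio = 1 / 2.415 = 0.41.

0.41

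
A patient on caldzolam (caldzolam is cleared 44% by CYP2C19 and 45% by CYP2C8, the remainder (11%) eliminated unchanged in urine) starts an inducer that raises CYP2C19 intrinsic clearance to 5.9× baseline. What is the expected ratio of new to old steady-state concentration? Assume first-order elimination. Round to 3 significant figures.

0.317

The CYP2C19 pathway (44% of clearance) rises to 5.9× activity: 0.44 × 5.9 = 2.596.
CYP2C8 (45%) and the residual 11% are unaffected.
New clearance relative to baseline: 2.596 + 0.45 + 0.11 = 3.156.
Steady-state concentration ratio = CL_old/CL_new = 1 / 3.156 = 0.317.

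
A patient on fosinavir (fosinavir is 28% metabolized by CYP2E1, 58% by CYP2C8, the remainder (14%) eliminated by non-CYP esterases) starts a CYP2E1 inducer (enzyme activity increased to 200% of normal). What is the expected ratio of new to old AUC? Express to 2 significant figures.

The CYP2E1 pathway (28% of clearance) is boosted to 2× activity: 0.28 × 2 = 0.56.
CYP2C8 (58%) and the residual 14% are unaffected.
CL_new/CL_old = 0.56 + 0.58 + 0.14 = 1.28.
Since AUC ∝ 1/CL, the ratio is 1 / 1.28 = 0.78.

0.78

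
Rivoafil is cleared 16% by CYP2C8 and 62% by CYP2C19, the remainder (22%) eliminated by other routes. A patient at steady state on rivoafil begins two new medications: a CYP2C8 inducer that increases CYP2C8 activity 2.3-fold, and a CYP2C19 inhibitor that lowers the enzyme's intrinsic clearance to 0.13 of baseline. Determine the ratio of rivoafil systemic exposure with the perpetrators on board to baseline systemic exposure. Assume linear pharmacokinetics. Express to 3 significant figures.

CYP2C8: 0.16 × 2.3 = 0.368
CYP2C19: 0.62 × 0.13 = 0.0806
Other: 0.22 (unchanged)
CL_new/CL_old = 0.368 + 0.0806 + 0.22 = 0.6686.
Net systemic exposure ratio = 1 / 0.6686 = 1.50.

1.50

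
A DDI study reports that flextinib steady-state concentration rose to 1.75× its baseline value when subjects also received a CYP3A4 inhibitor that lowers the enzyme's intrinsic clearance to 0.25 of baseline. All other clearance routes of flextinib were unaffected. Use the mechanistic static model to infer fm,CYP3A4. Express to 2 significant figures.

CL'/CL = 1 / 1.75 = 0.5714
0.25·fm + (1 − fm) = 0.5714
fm = (0.5714 − 1) / (0.25 − 1) = 0.57

0.57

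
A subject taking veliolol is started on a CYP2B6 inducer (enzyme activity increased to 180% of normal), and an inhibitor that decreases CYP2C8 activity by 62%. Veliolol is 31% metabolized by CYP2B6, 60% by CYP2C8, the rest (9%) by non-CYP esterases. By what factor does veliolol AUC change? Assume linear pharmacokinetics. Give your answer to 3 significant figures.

1.14

The CYP2B6 pathway (31% of clearance) increases to 1.8× activity: 0.31 × 1.8 = 0.558.
The CYP2C8 pathway (60% of clearance) falls to 0.38× activity: 0.6 × 0.38 = 0.228.
The remaining 9% of clearance is unaffected.
New clearance relative to baseline: 0.558 + 0.228 + 0.09 = 0.876.
AUC ∝ 1/CL: fold-change = 1 / 0.876 = 1.14.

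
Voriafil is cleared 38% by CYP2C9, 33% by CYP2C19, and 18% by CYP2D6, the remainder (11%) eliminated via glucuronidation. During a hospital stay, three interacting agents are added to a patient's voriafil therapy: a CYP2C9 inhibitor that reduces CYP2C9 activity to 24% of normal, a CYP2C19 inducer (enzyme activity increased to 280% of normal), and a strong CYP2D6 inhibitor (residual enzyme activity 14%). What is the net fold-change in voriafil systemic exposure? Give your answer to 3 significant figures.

0.869

CYP2C9: 0.38 × 0.24 = 0.0912
CYP2C19: 0.33 × 2.8 = 0.924
CYP2D6: 0.18 × 0.14 = 0.0252
Other: 0.11 (unchanged)
Relative clearance = 0.0912 + 0.924 + 0.0252 + 0.11 = 1.1504.
Because systemic exposure varies inversely with clearance, the combined effect is 1 / 1.1504 = 0.869.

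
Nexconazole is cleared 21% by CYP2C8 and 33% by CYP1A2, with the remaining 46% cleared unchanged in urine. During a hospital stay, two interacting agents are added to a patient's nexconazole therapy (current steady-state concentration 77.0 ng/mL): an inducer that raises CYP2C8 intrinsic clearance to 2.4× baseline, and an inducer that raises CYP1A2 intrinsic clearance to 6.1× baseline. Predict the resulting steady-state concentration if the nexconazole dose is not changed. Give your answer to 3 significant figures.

CYP2C8: 0.21 × 2.4 = 0.504
CYP1A2: 0.33 × 6.1 = 2.013
Other: 0.46 (unchanged)
Relative clearance = 0.504 + 2.013 + 0.46 = 2.977.
New steady-state concentration = 77.0 / 2.977 = 25.9 ng/mL (concentration scales inversely with clearance).

25.9 ng/mL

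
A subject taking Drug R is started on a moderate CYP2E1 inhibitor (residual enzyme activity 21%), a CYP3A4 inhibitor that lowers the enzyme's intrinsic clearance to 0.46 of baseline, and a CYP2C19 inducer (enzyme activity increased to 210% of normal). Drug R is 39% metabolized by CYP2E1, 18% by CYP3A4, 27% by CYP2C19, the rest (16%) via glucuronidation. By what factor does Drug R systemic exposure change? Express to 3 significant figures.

1.12

The CYP2E1 pathway (39% of clearance) drops to 0.21× activity: 0.39 × 0.21 = 0.0819.
The CYP3A4 pathway (18% of clearance) is reduced to 0.46× activity: 0.18 × 0.46 = 0.0828.
The CYP2C19 pathway (27% of clearance) rises to 2.1× activity: 0.27 × 2.1 = 0.567.
Non-CYP routes (16%) are unchanged.
New clearance relative to baseline: 0.0819 + 0.0828 + 0.567 + 0.16 = 0.8917.
Because systemic exposure varies inversely with clearance, the combined effect is 1 / 0.8917 = 1.12.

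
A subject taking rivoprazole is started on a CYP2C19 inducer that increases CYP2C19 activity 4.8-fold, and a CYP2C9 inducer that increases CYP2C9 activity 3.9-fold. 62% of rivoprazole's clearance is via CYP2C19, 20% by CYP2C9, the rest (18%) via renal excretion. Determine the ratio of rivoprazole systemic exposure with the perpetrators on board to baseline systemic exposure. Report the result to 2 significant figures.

CYP2C19: 0.62 × 4.8 = 2.976
CYP2C9: 0.2 × 3.9 = 0.78
Other: 0.18 (unchanged)
Relative clearance = 2.976 + 0.78 + 0.18 = 3.936.
Because systemic exposure varies inversely with clearance, the combined effect is 1 / 3.936 = 0.25.

0.25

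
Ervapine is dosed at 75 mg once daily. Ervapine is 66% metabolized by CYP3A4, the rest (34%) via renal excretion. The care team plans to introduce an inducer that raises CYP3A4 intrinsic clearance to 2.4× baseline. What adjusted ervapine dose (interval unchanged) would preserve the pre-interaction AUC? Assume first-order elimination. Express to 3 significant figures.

CYP3A4: 0.66 × 2.4 = 1.584
Other: 0.34 (unchanged)
CL_new/CL_old = 1.584 + 0.34 = 1.924.
Exposure is unchanged when dose changes in proportion to clearance. New dose = 75 mg × 1.924 = 144 mg.

144 mg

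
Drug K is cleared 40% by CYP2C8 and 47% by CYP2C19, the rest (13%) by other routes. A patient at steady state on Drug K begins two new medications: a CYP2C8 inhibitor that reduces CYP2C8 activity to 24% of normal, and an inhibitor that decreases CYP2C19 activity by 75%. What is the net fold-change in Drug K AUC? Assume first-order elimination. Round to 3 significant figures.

2.91

CYP2C8: 0.4 × 0.24 = 0.096
CYP2C19: 0.47 × 0.25 = 0.1175
Other: 0.13 (unchanged)
CL_new/CL_old = 0.096 + 0.1175 + 0.13 = 0.3435.
AUC ∝ 1/CL: fold-change = 1 / 0.3435 = 2.91.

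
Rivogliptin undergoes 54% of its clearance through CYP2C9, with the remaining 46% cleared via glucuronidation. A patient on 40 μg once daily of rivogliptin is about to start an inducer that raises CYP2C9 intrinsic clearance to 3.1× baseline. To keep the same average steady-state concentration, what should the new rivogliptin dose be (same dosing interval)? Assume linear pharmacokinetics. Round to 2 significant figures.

85 μg

The CYP2C9 pathway (54% of clearance) is boosted to 3.1× activity: 0.54 × 3.1 = 1.674.
Non-CYP routes (46%) are unchanged.
New clearance relative to baseline: 1.674 + 0.46 = 2.134.
Css,avg = (dose rate)/CL, so holding Css fixed requires dose ∝ CL: 40 × 2.134 = 85 μg.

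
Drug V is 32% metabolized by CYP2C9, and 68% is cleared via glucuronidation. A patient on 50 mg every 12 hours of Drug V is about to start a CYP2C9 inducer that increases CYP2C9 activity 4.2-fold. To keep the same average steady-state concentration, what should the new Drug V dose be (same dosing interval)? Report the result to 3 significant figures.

101 mg

CYP2C9: 0.32 × 4.2 = 1.344
Other: 0.68 (unchanged)
CL_new/CL_old = 1.344 + 0.68 = 2.024.
Exposure is unchanged when dose changes in proportion to clearance. New dose = 50 mg × 2.024 = 101 mg.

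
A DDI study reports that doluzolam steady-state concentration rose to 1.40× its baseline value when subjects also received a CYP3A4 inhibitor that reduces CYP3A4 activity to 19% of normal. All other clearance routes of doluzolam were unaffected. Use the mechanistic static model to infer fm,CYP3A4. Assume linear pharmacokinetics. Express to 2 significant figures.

0.35

Let fm be the CYP3A4 fraction. New clearance relative to baseline = fm × 0.19 + (1 − fm).
Steady-state concentration ratio = 1 / (new CL fraction), so new CL fraction = 1 / 1.40 = 0.7143.
fm × 0.19 + 1 − fm = 0.7143  ⇒  fm × (0.19 − 1) = −0.2857  ⇒  fm = 0.35.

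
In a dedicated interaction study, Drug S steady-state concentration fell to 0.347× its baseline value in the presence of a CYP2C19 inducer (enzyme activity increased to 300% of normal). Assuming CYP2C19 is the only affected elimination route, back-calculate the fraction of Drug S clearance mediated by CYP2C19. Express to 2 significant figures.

CL'/CL = 1 / 0.347 = 2.882
3·fm + (1 − fm) = 2.882
fm = (2.882 − 1) / (3 − 1) = 0.94

0.94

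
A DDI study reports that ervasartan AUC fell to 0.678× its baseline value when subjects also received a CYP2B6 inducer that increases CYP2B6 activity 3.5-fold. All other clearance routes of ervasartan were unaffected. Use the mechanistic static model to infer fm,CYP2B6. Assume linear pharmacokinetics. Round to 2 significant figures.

Let fm be the CYP2B6 fraction. New clearance relative to baseline = fm × 3.5 + (1 − fm).
AUC ratio = 1 / (new CL fraction), so new CL fraction = 1 / 0.678 = 1.475.
fm × 3.5 + 1 − fm = 1.475  ⇒  fm × (3.5 − 1) = 0.4749  ⇒  fm = 0.19.

0.19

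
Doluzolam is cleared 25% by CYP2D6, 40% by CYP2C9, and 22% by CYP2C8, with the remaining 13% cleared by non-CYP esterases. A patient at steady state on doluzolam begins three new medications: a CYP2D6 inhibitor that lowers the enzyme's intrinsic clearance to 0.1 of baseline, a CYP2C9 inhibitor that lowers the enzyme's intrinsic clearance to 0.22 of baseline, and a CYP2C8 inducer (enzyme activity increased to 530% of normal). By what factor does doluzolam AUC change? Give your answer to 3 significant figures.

The CYP2D6 pathway (25% of clearance) falls to 0.1× activity: 0.25 × 0.1 = 0.025.
The CYP2C9 pathway (40% of clearance) falls to 0.22× activity: 0.4 × 0.22 = 0.088.
The CYP2C8 pathway (22% of clearance) is boosted to 5.3× activity: 0.22 × 5.3 = 1.166.
The remaining 13% of clearance is unaffected.
CL_new/CL_old = 0.025 + 0.088 + 1.166 + 0.13 = 1.409.
Because AUC varies inversely with clearance, the combined effect is 1 / 1.409 = 0.710.

0.710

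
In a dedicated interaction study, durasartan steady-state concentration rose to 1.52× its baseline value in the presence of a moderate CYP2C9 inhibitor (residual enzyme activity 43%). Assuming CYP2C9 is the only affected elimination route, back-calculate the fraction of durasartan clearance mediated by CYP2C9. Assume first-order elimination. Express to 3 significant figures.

0.600

CL'/CL = 1 / 1.52 = 0.6579
0.43·fm + (1 − fm) = 0.6579
fm = (0.6579 − 1) / (0.43 − 1) = 0.600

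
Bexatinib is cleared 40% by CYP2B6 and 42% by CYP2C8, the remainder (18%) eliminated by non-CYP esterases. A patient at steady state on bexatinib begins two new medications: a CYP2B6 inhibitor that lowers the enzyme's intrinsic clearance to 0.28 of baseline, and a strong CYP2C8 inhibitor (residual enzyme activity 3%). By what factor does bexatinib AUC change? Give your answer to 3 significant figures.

The CYP2B6 pathway (40% of clearance) drops to 0.28× activity: 0.4 × 0.28 = 0.112.
The CYP2C8 pathway (42% of clearance) drops to 0.03× activity: 0.42 × 0.03 = 0.0126.
The remaining 18% of clearance is unaffected.
New clearance relative to baseline: 0.112 + 0.0126 + 0.18 = 0.3046.
Net AUC ratio = 1 / 0.3046 = 3.28.

3.28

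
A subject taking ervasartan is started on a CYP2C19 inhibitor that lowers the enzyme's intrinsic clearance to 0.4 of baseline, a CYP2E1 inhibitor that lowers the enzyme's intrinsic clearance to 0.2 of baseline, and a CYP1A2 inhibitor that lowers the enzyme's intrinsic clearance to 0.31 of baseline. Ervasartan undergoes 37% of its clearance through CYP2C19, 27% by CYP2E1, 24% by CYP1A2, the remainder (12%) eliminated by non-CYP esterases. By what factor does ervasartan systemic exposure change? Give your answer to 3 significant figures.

CYP2C19: 0.37 × 0.4 = 0.148
CYP2E1: 0.27 × 0.2 = 0.054
CYP1A2: 0.24 × 0.31 = 0.0744
Other: 0.12 (unchanged)
New clearance relative to baseline: 0.148 + 0.054 + 0.0744 + 0.12 = 0.3964.
Systemic exposure ∝ 1/CL: fold-change = 1 / 0.3964 = 2.52.

2.52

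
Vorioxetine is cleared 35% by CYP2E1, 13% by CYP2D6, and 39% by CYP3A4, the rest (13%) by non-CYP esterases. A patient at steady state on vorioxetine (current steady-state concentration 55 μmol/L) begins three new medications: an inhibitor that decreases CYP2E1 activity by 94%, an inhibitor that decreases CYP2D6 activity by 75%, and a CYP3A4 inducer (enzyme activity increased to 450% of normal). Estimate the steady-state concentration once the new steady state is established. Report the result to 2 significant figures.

The CYP2E1 pathway (35% of clearance) drops to 0.06× activity: 0.35 × 0.06 = 0.021.
The CYP2D6 pathway (13% of clearance) falls to 0.25× activity: 0.13 × 0.25 = 0.0325.
The CYP3A4 pathway (39% of clearance) increases to 4.5× activity: 0.39 × 4.5 = 1.755.
The remaining 13% of clearance is unaffected.
Relative clearance = 0.021 + 0.0325 + 1.755 + 0.13 = 1.9385.
Steady-state concentration ∝ 1/CL: new value = 55 / 1.9385 = 28 μmol/L.

28 μmol/L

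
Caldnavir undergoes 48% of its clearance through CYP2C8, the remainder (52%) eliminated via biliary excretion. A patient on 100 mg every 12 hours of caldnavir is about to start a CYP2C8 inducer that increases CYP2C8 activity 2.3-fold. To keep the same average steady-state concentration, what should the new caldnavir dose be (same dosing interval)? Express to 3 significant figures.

162 mg

The CYP2C8 pathway (48% of clearance) rises to 2.3× activity: 0.48 × 2.3 = 1.104.
The remaining 52% of clearance is unaffected.
CL_new/CL_old = 1.104 + 0.52 = 1.624.
To maintain the same steady-state level, dose must scale with clearance: new dose = 100 × 1.624 = 162 mg.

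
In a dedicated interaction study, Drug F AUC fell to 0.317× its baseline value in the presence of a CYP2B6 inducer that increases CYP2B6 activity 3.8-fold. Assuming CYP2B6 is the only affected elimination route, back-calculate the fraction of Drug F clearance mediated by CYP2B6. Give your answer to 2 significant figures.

CL'/CL = 1 / 0.317 = 3.155
3.8·fm + (1 − fm) = 3.155
fm = (3.155 − 1) / (3.8 − 1) = 0.77

0.77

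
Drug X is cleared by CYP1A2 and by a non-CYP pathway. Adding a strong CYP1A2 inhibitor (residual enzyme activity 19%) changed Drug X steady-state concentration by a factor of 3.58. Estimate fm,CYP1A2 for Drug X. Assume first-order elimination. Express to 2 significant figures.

0.89

CL'/CL = 1 / 3.58 = 0.2793
0.19·fm + (1 − fm) = 0.2793
fm = (0.2793 − 1) / (0.19 − 1) = 0.89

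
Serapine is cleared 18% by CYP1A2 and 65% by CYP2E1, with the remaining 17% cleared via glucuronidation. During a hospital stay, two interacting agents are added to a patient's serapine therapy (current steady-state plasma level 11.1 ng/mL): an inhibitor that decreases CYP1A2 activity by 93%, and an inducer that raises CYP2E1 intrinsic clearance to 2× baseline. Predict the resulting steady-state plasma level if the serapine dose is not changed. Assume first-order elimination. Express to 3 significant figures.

CYP1A2: 0.18 × 0.07 = 0.0126
CYP2E1: 0.65 × 2 = 1.3
Other: 0.17 (unchanged)
New clearance relative to baseline: 0.0126 + 1.3 + 0.17 = 1.4826.
Dividing the baseline by the relative clearance: 11.1 / 1.4826 = 7.49 ng/mL.

7.49 ng/mL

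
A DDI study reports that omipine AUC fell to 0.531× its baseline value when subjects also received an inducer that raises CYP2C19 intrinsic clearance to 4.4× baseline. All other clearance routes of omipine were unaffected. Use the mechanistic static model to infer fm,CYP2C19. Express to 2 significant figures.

Let x = fm,CYP2C19. Because AUC ∝ 1/CL, relative clearance rose to 1/0.531 = 1.883.
Only the CYP2C19 route changed, so 1.883 = x·4.4 + (1 − x), giving x = 0.26.

0.26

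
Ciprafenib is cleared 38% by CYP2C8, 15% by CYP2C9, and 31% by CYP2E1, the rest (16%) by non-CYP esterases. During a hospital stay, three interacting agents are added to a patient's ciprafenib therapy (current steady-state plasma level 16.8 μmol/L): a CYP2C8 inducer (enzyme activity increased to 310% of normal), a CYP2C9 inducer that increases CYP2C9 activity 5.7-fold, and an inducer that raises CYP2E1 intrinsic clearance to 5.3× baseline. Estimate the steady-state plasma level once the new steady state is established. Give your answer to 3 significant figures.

4.38 μmol/L

The CYP2C8 pathway (38% of clearance) is boosted to 3.1× activity: 0.38 × 3.1 = 1.178.
The CYP2C9 pathway (15% of clearance) increases to 5.7× activity: 0.15 × 5.7 = 0.855.
The CYP2E1 pathway (31% of clearance) rises to 5.3× activity: 0.31 × 5.3 = 1.643.
Non-CYP routes (16%) are unchanged.
Relative clearance = 1.178 + 0.855 + 1.643 + 0.16 = 3.836.
Dividing the baseline by the relative clearance: 16.8 / 3.836 = 4.38 μmol/L.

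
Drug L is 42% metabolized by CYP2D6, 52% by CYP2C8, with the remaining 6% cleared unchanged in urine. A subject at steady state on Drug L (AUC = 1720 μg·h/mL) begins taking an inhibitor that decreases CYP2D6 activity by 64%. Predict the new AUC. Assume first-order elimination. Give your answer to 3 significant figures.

2.35 × 10³ μg·h/mL

The CYP2D6 pathway (42% of clearance) is reduced to 0.36× activity: 0.42 × 0.36 = 0.1512.
CYP2C8 (52%) and the residual 6% are unaffected.
Relative clearance = 0.1512 + 0.52 + 0.06 = 0.7312.
With dosing unchanged, AUC scales as 1/CL: 1720 / 0.7312 = 2.35 × 10³ μg·h/mL.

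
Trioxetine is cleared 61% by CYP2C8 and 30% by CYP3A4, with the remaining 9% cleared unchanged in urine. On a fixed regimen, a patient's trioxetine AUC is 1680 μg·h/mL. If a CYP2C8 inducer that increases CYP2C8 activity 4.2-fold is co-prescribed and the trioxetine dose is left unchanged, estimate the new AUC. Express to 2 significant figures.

5.7 × 10² μg·h/mL

CYP2C8: 0.61 × 4.2 = 2.562
CYP3A4: 0.3 (unchanged)
Other: 0.09 (unchanged)
New clearance relative to baseline: 2.562 + 0.3 + 0.09 = 2.952.
New AUC = baseline ÷ relative clearance = 1680 / 2.952 = 5.7 × 10² μg·h/mL.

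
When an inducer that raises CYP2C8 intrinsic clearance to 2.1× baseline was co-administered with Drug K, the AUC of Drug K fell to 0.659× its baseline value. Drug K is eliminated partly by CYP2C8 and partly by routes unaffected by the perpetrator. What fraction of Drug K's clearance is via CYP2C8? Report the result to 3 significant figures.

Write x for the fraction cleared via CYP2C8. The observed AUC change means clearance rose to 1/0.659 = 1.517 of baseline.
Setting x·2.1 + (1 − x) = 1.517 and solving: x = (1.517 − 1)/(2.1 − 1) = 0.470.

0.470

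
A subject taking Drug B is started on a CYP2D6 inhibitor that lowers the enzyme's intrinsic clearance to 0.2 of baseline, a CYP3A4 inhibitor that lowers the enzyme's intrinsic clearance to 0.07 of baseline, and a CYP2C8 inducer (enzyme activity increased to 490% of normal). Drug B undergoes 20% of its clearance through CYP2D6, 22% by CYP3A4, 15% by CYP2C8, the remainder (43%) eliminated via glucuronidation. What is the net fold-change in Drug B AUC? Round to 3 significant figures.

CYP2D6: 0.2 × 0.2 = 0.04
CYP3A4: 0.22 × 0.07 = 0.0154
CYP2C8: 0.15 × 4.9 = 0.735
Other: 0.43 (unchanged)
CL_new/CL_old = 0.04 + 0.0154 + 0.735 + 0.43 = 1.2204.
Net AUC ratio = 1 / 1.2204 = 0.819.

0.819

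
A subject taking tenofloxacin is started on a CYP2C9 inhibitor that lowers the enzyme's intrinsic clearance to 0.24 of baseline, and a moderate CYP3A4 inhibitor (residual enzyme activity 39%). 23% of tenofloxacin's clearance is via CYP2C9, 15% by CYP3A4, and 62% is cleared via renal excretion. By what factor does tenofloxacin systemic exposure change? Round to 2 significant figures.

CYP2C9: 0.23 × 0.24 = 0.0552
CYP3A4: 0.15 × 0.39 = 0.0585
Other: 0.62 (unchanged)
New clearance relative to baseline: 0.0552 + 0.0585 + 0.62 = 0.7337.
Because systemic exposure varies inversely with clearance, the combined effect is 1 / 0.7337 = 1.4.

1.4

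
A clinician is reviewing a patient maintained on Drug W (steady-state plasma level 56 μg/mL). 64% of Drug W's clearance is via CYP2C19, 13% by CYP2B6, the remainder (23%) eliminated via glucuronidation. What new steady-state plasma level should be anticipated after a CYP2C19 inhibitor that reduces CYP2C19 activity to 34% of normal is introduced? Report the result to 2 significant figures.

97 μg/mL

CYP2C19: 0.64 × 0.34 = 0.2176
CYP2B6: 0.13 (unchanged)
Other: 0.23 (unchanged)
Relative clearance = 0.2176 + 0.13 + 0.23 = 0.5776.
Steady-state plasma level ∝ 1/CL, so new value = 56 / 0.5776 = 97 μg/mL.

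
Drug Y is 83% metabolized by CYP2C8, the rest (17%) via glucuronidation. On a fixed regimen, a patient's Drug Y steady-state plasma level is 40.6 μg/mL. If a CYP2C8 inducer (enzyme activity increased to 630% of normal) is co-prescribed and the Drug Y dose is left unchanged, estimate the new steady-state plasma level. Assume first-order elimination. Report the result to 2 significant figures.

The CYP2C8 pathway (83% of clearance) is boosted to 6.3× activity: 0.83 × 6.3 = 5.229.
The remaining 17% of clearance is unaffected.
New clearance relative to baseline: 5.229 + 0.17 = 5.399.
Steady-state plasma level ∝ 1/CL, so new value = 40.6 / 5.399 = 7.5 μg/mL.

7.5 μg/mL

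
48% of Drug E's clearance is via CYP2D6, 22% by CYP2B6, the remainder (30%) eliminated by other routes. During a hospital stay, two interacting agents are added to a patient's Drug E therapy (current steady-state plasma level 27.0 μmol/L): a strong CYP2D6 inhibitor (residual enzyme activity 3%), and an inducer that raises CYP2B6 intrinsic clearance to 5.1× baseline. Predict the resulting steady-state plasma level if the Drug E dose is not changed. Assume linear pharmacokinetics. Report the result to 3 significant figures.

CYP2D6: 0.48 × 0.03 = 0.0144
CYP2B6: 0.22 × 5.1 = 1.122
Other: 0.3 (unchanged)
Relative clearance = 0.0144 + 1.122 + 0.3 = 1.4364.
New steady-state plasma level = 27.0 / 1.4364 = 18.8 μmol/L (concentration scales inversely with clearance).

18.8 μmol/L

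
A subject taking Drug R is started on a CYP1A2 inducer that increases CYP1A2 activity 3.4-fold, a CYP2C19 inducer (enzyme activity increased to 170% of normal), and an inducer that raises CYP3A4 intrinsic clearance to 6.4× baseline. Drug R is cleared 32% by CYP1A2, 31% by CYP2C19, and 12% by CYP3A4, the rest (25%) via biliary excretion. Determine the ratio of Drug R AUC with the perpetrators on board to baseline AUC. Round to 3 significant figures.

0.380

The CYP1A2 pathway (32% of clearance) is boosted to 3.4× activity: 0.32 × 3.4 = 1.088.
The CYP2C19 pathway (31% of clearance) is boosted to 1.7× activity: 0.31 × 1.7 = 0.527.
The CYP3A4 pathway (12% of clearance) is boosted to 6.4× activity: 0.12 × 6.4 = 0.768.
Non-CYP routes (25%) are unchanged.
CL_new/CL_old = 1.088 + 0.527 + 0.768 + 0.25 = 2.633.
Net AUC ratio = 1 / 2.633 = 0.380.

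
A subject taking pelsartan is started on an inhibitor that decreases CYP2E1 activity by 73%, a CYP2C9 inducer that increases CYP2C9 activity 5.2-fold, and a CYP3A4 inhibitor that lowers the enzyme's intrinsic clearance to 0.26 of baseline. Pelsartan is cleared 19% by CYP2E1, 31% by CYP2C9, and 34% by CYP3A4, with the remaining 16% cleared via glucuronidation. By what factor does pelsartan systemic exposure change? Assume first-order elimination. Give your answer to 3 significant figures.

0.523

The CYP2E1 pathway (19% of clearance) drops to 0.27× activity: 0.19 × 0.27 = 0.0513.
The CYP2C9 pathway (31% of clearance) rises to 5.2× activity: 0.31 × 5.2 = 1.612.
The CYP3A4 pathway (34% of clearance) drops to 0.26× activity: 0.34 × 0.26 = 0.0884.
The remaining 16% of clearance is unaffected.
CL_new/CL_old = 0.0513 + 1.612 + 0.0884 + 0.16 = 1.9117.
Because systemic exposure varies inversely with clearance, the combined effect is 1 / 1.9117 = 0.523.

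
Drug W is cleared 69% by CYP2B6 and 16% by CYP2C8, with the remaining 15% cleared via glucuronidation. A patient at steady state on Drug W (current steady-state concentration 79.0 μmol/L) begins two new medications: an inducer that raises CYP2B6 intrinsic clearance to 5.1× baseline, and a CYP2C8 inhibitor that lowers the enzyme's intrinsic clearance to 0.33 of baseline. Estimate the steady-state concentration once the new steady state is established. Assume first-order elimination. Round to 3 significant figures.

21.2 μmol/L

The CYP2B6 pathway (69% of clearance) increases to 5.1× activity: 0.69 × 5.1 = 3.519.
The CYP2C8 pathway (16% of clearance) is reduced to 0.33× activity: 0.16 × 0.33 = 0.0528.
Non-CYP routes (15%) are unchanged.
Relative clearance = 3.519 + 0.0528 + 0.15 = 3.7218.
Steady-state concentration ∝ 1/CL: new value = 79.0 / 3.7218 = 21.2 μmol/L.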